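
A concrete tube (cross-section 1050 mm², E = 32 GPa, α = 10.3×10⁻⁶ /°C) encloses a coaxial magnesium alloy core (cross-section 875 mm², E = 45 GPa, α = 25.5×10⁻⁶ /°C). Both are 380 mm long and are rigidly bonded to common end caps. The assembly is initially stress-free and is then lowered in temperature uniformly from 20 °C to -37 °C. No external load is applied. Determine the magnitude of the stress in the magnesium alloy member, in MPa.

σ ≈ 18 MPa (tensile)

Equilibrium of a rigid end plate with no external load gives equal and opposite internal forces ±P in the two members. Since α_{magnesium alloy} > α_{concrete}, cooling drives the magnesium alloy into tension and the concrete into compression.
Setting the final lengths equal and cancelling L: (α₁ − α₂)ΔT = P/(A₁E₁) + P/(A₂E₂).
|α₁ − α₂|·ΔT = 15.2×10⁻⁶ × 57 = 0.0008664.
1/(A₁E₁) + 1/(A₂E₂) = 1/(1050×32×10³) + 1/(875×45×10³) = 5.516×10⁻⁸ N⁻¹.
So P = 0.0008664 / 5.516×10⁻⁸ = 15.71 kN.
σ_{magnesium alloy} = P/A₂ = 15710/875 = 17.95 MPa, tensile.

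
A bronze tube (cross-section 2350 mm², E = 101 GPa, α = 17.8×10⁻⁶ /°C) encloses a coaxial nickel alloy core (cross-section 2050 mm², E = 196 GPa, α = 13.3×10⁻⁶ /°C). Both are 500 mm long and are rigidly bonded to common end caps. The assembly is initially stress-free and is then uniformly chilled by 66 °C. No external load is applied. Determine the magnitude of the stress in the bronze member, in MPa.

σ ≈ 18.9 MPa (tensile)

The bronze has the larger α, so on cooling it would change length more than the nickel alloy if both were free. The rigid plates force a common final length, so the bronze is put into tension and the nickel alloy into compression, with equal and opposite forces P (no external load).
Compatibility of the two members (thermal + elastic change equal): (α₁ − α₂)ΔT = P·[1/(A₁E₁) + 1/(A₂E₂)].
|α₁ − α₂|·ΔT = 4.5×10⁻⁶ × 66 = 0.000297.
1/(A₁E₁) + 1/(A₂E₂) = 1/(2350×101×10³) + 1/(2050×196×10³) = 6.702×10⁻⁹ N⁻¹.
So P = 0.000297 / 6.702×10⁻⁹ = 44.32 kN.
σ_{bronze} = P/A₁ = 44320/2350 = 18.86 MPa, tensile.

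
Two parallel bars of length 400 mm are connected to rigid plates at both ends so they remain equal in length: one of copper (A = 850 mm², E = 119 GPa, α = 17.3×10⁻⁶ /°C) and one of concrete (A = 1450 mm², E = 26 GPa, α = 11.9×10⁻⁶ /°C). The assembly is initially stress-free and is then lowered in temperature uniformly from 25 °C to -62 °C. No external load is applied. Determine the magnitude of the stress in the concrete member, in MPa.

Equilibrium of a rigid end plate with no external load gives equal and opposite internal forces ±P in the two members. Since α_{copper} > α_{concrete}, cooling drives the copper into tension and the concrete into compression.
Setting the final lengths equal and cancelling L: (α₁ − α₂)ΔT = P/(A₁E₁) + P/(A₂E₂).
|α₁ − α₂|·ΔT = 5.4×10⁻⁶ × 87 = 0.0004698.
1/(A₁E₁) + 1/(A₂E₂) = 1/(850×119×10³) + 1/(1450×26×10³) = 3.641×10⁻⁸ N⁻¹.
So P = 0.0004698 / 3.641×10⁻⁸ = 12.9 kN.
σ_{concrete} = P/A₂ = 12900/1450 = 8.898 MPa, compressive.

σ ≈ 8.9 MPa (compressive)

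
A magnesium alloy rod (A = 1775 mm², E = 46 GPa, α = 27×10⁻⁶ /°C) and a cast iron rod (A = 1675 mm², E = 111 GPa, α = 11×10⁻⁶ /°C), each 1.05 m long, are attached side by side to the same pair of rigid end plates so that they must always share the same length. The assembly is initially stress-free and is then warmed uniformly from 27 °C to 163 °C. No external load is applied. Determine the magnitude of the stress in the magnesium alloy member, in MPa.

Both members must finish at the same length. With the larger α, the magnesium alloy tends to over-expand; the plates restrain it, putting the magnesium alloy in compression and the cast iron in tension. With no external load the two internal forces are equal and opposite, magnitude P.
Equating the net (thermal + elastic) strains gives |α₁ − α₂|·ΔT = P·[1/(A₁E₁) + 1/(A₂E₂)].
|α₁ − α₂|·ΔT = 16×10⁻⁶ × 136 = 0.002176.
1/(A₁E₁) + 1/(A₂E₂) = 1/(1775×46×10³) + 1/(1675×111×10³) = 1.763×10⁻⁸ N⁻¹.
P = 0.002176 / 1.763×10⁻⁸ = 123500 N = 123.5 kN.
σ_{magnesium alloy} = P/A₁ = 123500/1775 = 69.55 MPa, compressive.

σ ≈ 69.6 MPa (compressive)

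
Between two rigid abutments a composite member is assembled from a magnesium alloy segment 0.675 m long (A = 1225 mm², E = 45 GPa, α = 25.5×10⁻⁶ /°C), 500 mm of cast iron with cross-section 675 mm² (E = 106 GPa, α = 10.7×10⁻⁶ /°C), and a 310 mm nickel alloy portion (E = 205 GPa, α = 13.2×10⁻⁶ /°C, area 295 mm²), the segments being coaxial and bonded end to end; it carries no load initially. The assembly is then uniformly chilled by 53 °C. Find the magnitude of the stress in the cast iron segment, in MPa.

σ ≈ 85.9 MPa (tensile)

If the supports were absent, the total length change would be Σ αᵢΔT Lᵢ = 25.5×10⁻⁶×53×675 + 10.7×10⁻⁶×53×500 + 13.2×10⁻⁶×53×310 = 1.413 mm.
The rigid supports impose zero overall length change; the single axial force P common to all segments must satisfy P Σ Lᵢ/(AᵢEᵢ) = δ_free.
The series flexibility is Σ Lᵢ/(AᵢEᵢ) = 675/(1225×45×10³) + 500/(675×106×10³) + 310/(295×205×10³) = 2.436×10⁻⁵ mm/N.
So P = 1.413 / 2.436×10⁻⁵ = 57.99 kN, tensile.
σ_{cast iron} = P / A = 57990 / 675 = 85.92 MPa.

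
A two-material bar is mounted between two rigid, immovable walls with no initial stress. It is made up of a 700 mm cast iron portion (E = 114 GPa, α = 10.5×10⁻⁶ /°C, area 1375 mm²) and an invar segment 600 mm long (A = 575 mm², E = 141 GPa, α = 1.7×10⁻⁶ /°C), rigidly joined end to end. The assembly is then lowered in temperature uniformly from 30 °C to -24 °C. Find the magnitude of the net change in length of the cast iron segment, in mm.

|ΔL| ≈ 0.227 mm

If the supports were absent, the total length change would be Σ αᵢΔT Lᵢ = 10.5×10⁻⁶×54×700 + 1.7×10⁻⁶×54×600 = 0.452 mm.
Since the ends are fixed, an axial force P builds up, equal in every segment, with P · Σ Lᵢ/(AᵢEᵢ) = δ_free.
The series flexibility is Σ Lᵢ/(AᵢEᵢ) = 700/(1375×114×10³) + 600/(575×141×10³) = 1.187×10⁻⁵ mm/N.
Hence P = δ_free / Σ(L/AE) = 0.452/1.187×10⁻⁵ = 38.09 kN (tensile).
For the cast iron segment, free thermal change = 10.5×10⁻⁶×54×700 = 0.3969 mm and elastic change from P = 38090×700/(1375×114×10³) = 0.1701 mm; these oppose, so the net change is 0.227 mm (segment shortens).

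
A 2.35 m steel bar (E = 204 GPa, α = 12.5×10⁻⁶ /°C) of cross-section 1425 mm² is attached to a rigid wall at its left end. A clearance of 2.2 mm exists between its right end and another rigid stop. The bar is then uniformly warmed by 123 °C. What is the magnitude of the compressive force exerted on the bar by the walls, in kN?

If the wall were absent the bar would grow by αΔT L = 12.5×10⁻⁶ × 123 × 2350 = 3.613 mm.
This exceeds the 2.2 mm gap, so the wall pushes back. The portion of expansion that must be recovered elastically is δ_free − gap = 3.613 − 2.2 = 1.413 mm.
Compatibility: PL/(AE) = 1.413 mm, so σ = P/A = E × (1.413/2350) = 122.7 MPa.
P = σA = 122.7 × 1425 = 174.8 kN.

P ≈ 175 kN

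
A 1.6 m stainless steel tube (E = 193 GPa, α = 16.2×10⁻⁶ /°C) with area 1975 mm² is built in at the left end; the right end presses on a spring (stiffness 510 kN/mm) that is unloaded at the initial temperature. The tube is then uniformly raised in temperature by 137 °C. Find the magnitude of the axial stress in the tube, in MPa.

Free thermal expansion: δ_free = αΔT L = 16.2×10⁻⁶ × 137 × 1600 = 3.551 mm.
With a force P in the spring, the elastic change of the tube is PL/(AE) and that of the spring is P/k; compatibility requires their sum to equal δ_free.
P [ L/(AE) + 1/k ] = δ_free → P [ 1600/(1975×193×10³) + 1/(510×10³) ] = 3.551.
P = 3.551 / 6.158×10⁻⁶ = 576600 N.
σ = P/A = 576600/1975 = 292 MPa.

σ ≈ 292 MPa (compressive)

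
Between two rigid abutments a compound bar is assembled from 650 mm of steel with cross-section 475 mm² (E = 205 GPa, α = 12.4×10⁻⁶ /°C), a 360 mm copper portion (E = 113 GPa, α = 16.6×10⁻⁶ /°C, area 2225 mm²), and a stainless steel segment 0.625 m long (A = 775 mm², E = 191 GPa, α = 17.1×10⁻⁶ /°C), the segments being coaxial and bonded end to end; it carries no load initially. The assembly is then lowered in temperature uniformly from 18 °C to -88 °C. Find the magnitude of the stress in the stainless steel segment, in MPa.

σ ≈ 274 MPa (tensile)

Free thermal contraction of the whole bar: Σ αᵢΔT Lᵢ = 12.4×10⁻⁶×106×650 + 16.6×10⁻⁶×106×360 + 17.1×10⁻⁶×106×625 = 2.621 mm.
The walls prevent any net length change, so an axial force P (same in every segment) develops. Compatibility: P · Σ Lᵢ/(AᵢEᵢ) = δ_free.
Σ Lᵢ/(AᵢEᵢ) = 650/(475×205×10³) + 360/(2225×113×10³) + 625/(775×191×10³) = 1.233×10⁻⁵ mm/N.
P = 2.621 / 1.233×10⁻⁵ = 212600 N = 212.6 kN, tensile.
σ_{stainless steel} = P / A = 212600 / 775 = 274.3 MPa.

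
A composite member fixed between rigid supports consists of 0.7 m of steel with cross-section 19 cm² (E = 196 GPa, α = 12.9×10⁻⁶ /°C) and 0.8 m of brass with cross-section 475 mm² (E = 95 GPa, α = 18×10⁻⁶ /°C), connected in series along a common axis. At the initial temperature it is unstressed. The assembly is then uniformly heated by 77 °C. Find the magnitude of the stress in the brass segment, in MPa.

σ ≈ 194 MPa (compressive)

With the walls removed the bar would change length by δ_free = Σ αᵢΔT Lᵢ = 12.9×10⁻⁶×77×700 + 18×10⁻⁶×77×800 = 1.804 mm.
Since the ends are fixed, an axial force P builds up, equal in every segment, with P · Σ Lᵢ/(AᵢEᵢ) = δ_free.
The series flexibility is Σ Lᵢ/(AᵢEᵢ) = 700/(1900×196×10³) + 800/(475×95×10³) = 1.961×10⁻⁵ mm/N.
P = 1.804 / 1.961×10⁻⁵ = 92010 N = 92.01 kN, compressive.
σ_{brass} = P / A = 92010 / 475 = 193.7 MPa.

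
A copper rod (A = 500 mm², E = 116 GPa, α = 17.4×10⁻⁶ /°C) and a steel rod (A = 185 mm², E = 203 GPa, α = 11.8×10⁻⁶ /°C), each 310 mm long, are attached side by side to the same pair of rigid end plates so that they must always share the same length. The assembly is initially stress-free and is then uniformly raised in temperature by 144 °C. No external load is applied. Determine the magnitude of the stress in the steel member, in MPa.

σ ≈ 99.4 MPa (tensile)

The copper has the larger α, so on heating it would change length more than the steel if both were free. The rigid plates force a common final length, so the copper is put into compression and the steel into tension, with equal and opposite forces P (no external load).
Setting the final lengths equal and cancelling L: (α₁ − α₂)ΔT = P/(A₁E₁) + P/(A₂E₂).
|α₁ − α₂|·ΔT = 5.6×10⁻⁶ × 144 = 0.0008064.
1/(A₁E₁) + 1/(A₂E₂) = 1/(500×116×10³) + 1/(185×203×10³) = 4.387×10⁻⁸ N⁻¹.
So P = 0.0008064 / 4.387×10⁻⁸ = 18.38 kN.
σ_{steel} = P/A₂ = 18380/185 = 99.36 MPa, tensile.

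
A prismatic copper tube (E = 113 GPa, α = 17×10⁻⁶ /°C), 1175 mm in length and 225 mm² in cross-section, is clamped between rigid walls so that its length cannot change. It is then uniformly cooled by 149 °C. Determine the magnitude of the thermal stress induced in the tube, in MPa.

σ ≈ 286 MPa (tensile)

Because both ends are immovable the net strain is zero, and the suppressed thermal strain is αΔT = 17×10⁻⁶ × 149 = 2533×10⁻⁶.
Hence σ = E·αΔT = 113×10³ × 2533×10⁻⁶ = 286.2 MPa, tensile.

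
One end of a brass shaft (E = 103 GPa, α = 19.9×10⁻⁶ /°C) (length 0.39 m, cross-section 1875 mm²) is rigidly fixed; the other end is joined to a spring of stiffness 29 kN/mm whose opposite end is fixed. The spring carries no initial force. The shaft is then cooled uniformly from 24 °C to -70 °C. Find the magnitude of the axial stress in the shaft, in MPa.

σ ≈ 10.7 MPa (tensile)

If the spring were absent the shaft would shorten by αΔT L = 19.9×10⁻⁶ × 94 × 390 = 0.7295 mm.
With a force P in the spring, the elastic change of the shaft is PL/(AE) and that of the spring is P/k; compatibility requires their sum to equal δ_free.
P [ L/(AE) + 1/k ] = δ_free → P [ 390/(1875×103×10³) + 1/(29×10³) ] = 0.7295.
P = 0.7295 / 3.65×10⁻⁵ = 19990 N.
σ = P/A = 19990/1875 = 10.66 MPa.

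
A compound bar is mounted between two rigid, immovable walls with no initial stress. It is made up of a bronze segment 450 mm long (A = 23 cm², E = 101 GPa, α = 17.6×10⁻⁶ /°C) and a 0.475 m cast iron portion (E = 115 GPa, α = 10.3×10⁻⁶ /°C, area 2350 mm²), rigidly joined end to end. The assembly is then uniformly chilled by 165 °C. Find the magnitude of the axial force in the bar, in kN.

P ≈ 572 kN (tensile)

If the supports were absent, the total length change would be Σ αᵢΔT Lᵢ = 17.6×10⁻⁶×165×450 + 10.3×10⁻⁶×165×475 = 2.114 mm.
The rigid supports impose zero overall length change; the single axial force P common to all segments must satisfy P Σ Lᵢ/(AᵢEᵢ) = δ_free.
The series flexibility is Σ Lᵢ/(AᵢEᵢ) = 450/(2300×101×10³) + 475/(2350×115×10³) = 3.695×10⁻⁶ mm/N.
P = 2.114 / 3.695×10⁻⁶ = 572200 N = 572.2 kN, tensile.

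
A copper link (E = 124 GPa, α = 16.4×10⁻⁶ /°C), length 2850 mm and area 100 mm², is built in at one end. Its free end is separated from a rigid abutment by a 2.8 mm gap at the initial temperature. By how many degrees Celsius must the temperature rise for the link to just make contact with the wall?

ΔT ≈ 59.9 °C

The gap closes when αΔT L = 2.8 mm, since the link is still unstressed at that instant.
So ΔT = g/(αL) = 2.8/(16.4×10⁻⁶ × 2850) = 59.91 °C.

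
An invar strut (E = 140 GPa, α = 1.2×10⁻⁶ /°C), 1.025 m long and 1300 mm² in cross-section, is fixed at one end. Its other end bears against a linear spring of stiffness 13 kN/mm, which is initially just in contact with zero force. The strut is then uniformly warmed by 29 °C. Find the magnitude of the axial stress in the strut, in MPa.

The unrestrained thermal change is αΔT L = 1.2×10⁻⁶ × 29 × 1025 = 0.03567 mm.
Let P be the compressive force at the spring. The strut shortens elastically by PL/(AE) and the spring compresses by P/k; together these equal δ_free.
P [ L/(AE) + 1/k ] = δ_free → P [ 1025/(1300×140×10³) + 1/(13×10³) ] = 0.03567.
P = 0.03567 / 8.255×10⁻⁵ = 432.1 N.
σ = P/A = 432.1/1300 = 0.3324 MPa.

σ ≈ 0.332 MPa (compressive)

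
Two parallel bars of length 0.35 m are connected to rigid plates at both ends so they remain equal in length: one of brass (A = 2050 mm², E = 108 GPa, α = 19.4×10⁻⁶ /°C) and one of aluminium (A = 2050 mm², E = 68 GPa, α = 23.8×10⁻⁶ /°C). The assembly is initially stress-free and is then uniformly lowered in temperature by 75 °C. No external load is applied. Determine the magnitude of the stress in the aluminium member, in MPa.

Equilibrium of a rigid end plate with no external load gives equal and opposite internal forces ±P in the two members. Since α_{aluminium} > α_{brass}, cooling drives the aluminium into tension and the brass into compression.
Equating the net (thermal + elastic) strains gives |α₁ − α₂|·ΔT = P·[1/(A₁E₁) + 1/(A₂E₂)].
|α₁ − α₂|·ΔT = 4.4×10⁻⁶ × 75 = 0.00033.
1/(A₁E₁) + 1/(A₂E₂) = 1/(2050×108×10³) + 1/(2050×68×10³) = 1.169×10⁻⁸ N⁻¹.
So P = 0.00033 / 1.169×10⁻⁸ = 28.23 kN.
σ_{aluminium} = P/A₂ = 28230/2050 = 13.77 MPa, tensile.

σ ≈ 13.8 MPa (tensile)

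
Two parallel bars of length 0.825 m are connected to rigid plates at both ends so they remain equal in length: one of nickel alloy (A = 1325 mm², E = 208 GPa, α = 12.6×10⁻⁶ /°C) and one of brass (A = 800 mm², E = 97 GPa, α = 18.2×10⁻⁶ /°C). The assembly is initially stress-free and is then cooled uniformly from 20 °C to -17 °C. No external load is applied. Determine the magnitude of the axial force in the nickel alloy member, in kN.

P ≈ 12.5 kN (compressive in the nickel alloy)

Both members must finish at the same length. With the larger α, the brass tends to over-contract; the plates restrain it, putting the brass in tension and the nickel alloy in compression. With no external load the two internal forces are equal and opposite, magnitude P.
Setting the final lengths equal and cancelling L: (α₁ − α₂)ΔT = P/(A₁E₁) + P/(A₂E₂).
|α₁ − α₂|·ΔT = 5.6×10⁻⁶ × 37 = 0.0002072.
1/(A₁E₁) + 1/(A₂E₂) = 1/(1325×208×10³) + 1/(800×97×10³) = 1.652×10⁻⁸ N⁻¹.
P = 0.0002072 / 1.652×10⁻⁸ = 12550 N = 12.55 kN.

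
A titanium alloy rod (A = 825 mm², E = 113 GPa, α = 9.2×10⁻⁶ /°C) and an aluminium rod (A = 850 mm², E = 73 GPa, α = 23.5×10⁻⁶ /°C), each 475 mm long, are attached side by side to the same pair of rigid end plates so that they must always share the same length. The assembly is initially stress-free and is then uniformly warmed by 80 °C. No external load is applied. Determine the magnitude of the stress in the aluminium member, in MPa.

σ ≈ 50.1 MPa (compressive)

Both members must finish at the same length. With the larger α, the aluminium tends to over-expand; the plates restrain it, putting the aluminium in compression and the titanium alloy in tension. With no external load the two internal forces are equal and opposite, magnitude P.
Compatibility of the two members (thermal + elastic change equal): (α₁ − α₂)ΔT = P·[1/(A₁E₁) + 1/(A₂E₂)].
|α₁ − α₂|·ΔT = 14.3×10⁻⁶ × 80 = 0.001144.
1/(A₁E₁) + 1/(A₂E₂) = 1/(825×113×10³) + 1/(850×73×10³) = 2.684×10⁻⁸ N⁻¹.
P = 0.001144 / 2.684×10⁻⁸ = 42620 N = 42.62 kN.
σ_{aluminium} = P/A₂ = 42620/850 = 50.14 MPa, compressive.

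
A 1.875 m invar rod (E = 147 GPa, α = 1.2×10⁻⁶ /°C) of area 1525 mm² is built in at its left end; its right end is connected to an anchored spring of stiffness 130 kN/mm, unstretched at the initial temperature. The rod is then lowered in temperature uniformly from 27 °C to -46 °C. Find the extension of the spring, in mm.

δ ≈ 0.0787 mm

If the spring were absent the rod would shorten by αΔT L = 1.2×10⁻⁶ × 73 × 1875 = 0.1643 mm.
With a force P in the spring, the elastic change of the rod is PL/(AE) and that of the spring is P/k; compatibility requires their sum to equal δ_free.
P [ L/(AE) + 1/k ] = δ_free → P [ 1875/(1525×147×10³) + 1/(130×10³) ] = 0.1643.
P = 0.1643 / 1.606×10⁻⁵ = 10230 N.
Spring extension = P/k = 10230/(130×10³) = 0.07869 mm.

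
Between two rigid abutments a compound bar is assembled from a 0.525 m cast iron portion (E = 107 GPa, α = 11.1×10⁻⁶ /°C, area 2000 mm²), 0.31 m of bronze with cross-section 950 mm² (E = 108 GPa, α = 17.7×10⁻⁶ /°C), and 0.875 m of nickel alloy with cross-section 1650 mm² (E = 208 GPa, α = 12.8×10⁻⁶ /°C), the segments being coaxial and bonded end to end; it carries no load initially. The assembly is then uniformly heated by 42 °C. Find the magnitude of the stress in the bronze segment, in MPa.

If the supports were absent, the total length change would be Σ αᵢΔT Lᵢ = 11.1×10⁻⁶×42×525 + 17.7×10⁻⁶×42×310 + 12.8×10⁻⁶×42×875 = 0.9456 mm.
The walls prevent any net length change, so an axial force P (same in every segment) develops. Compatibility: P · Σ Lᵢ/(AᵢEᵢ) = δ_free.
Σ Lᵢ/(AᵢEᵢ) = 525/(2000×107×10³) + 310/(950×108×10³) + 875/(1650×208×10³) = 8.024×10⁻⁶ mm/N.
Hence P = δ_free / Σ(L/AE) = 0.9456/8.024×10⁻⁶ = 117.8 kN (compressive).
σ_{bronze} = P / A = 117800 / 950 = 124 MPa.

σ ≈ 124 MPa (compressive)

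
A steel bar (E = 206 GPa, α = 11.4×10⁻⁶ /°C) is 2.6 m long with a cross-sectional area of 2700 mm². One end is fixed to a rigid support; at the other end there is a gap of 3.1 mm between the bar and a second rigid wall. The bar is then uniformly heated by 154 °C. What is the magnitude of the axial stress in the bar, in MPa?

σ ≈ 116 MPa (compressive)

Free thermal elongation = αΔT L = 11.4×10⁻⁶ × 154 × 2600 = 4.565 mm.
This exceeds the 3.1 mm gap, so the wall pushes back. The portion of expansion that must be recovered elastically is δ_free − gap = 4.565 − 3.1 = 1.465 mm.
That suppressed elongation corresponds to σ = E·Δ/L = 206×10³ × 1.465/2600 = 116 MPa.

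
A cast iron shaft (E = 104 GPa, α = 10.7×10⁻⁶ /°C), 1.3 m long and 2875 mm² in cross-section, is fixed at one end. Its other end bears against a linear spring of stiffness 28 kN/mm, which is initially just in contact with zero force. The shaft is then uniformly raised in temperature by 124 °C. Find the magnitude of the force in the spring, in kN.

The unrestrained thermal change is αΔT L = 10.7×10⁻⁶ × 124 × 1300 = 1.725 mm.
With a force P in the spring, the elastic change of the shaft is PL/(AE) and that of the spring is P/k; compatibility requires their sum to equal δ_free.
P [ L/(AE) + 1/k ] = δ_free → P [ 1300/(2875×104×10³) + 1/(28×10³) ] = 1.725.
P = 1.725 / 4.006×10⁻⁵ = 43050 N.

P ≈ 43.1 kN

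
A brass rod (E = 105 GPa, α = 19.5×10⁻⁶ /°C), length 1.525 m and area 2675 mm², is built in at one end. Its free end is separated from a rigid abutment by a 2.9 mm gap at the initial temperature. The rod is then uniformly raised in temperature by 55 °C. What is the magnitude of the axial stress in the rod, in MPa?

Unrestrained expansion: δ_free = αΔT L = 19.5×10⁻⁶ × 55 × 1525 = 1.636 mm.
This is smaller than the 2.9 mm clearance, so the rod expands freely without reaching the stop — the stress is zero.

σ ≈ 0 MPa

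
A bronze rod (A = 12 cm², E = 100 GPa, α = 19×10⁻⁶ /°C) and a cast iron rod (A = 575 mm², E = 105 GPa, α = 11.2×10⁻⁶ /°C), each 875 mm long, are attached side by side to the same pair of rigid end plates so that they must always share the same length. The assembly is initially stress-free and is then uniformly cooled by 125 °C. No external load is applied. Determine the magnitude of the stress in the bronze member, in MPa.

σ ≈ 32.6 MPa (tensile)

Both members must finish at the same length. With the larger α, the bronze tends to over-contract; the plates restrain it, putting the bronze in tension and the cast iron in compression. With no external load the two internal forces are equal and opposite, magnitude P.
Setting the final lengths equal and cancelling L: (α₁ − α₂)ΔT = P/(A₁E₁) + P/(A₂E₂).
|α₁ − α₂|·ΔT = 7.8×10⁻⁶ × 125 = 0.000975.
1/(A₁E₁) + 1/(A₂E₂) = 1/(1200×100×10³) + 1/(575×105×10³) = 2.49×10⁻⁸ N⁻¹.
So P = 0.000975 / 2.49×10⁻⁸ = 39.16 kN.
σ_{bronze} = P/A₁ = 39160/1200 = 32.64 MPa, tensile.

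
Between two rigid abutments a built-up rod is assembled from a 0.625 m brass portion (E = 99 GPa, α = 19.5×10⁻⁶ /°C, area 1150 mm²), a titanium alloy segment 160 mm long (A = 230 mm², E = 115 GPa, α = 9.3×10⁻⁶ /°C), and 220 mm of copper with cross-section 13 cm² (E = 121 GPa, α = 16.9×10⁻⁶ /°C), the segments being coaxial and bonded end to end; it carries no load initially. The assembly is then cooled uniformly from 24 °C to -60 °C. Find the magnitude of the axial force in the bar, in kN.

With the walls removed the bar would change length by δ_free = Σ αᵢΔT Lᵢ = 19.5×10⁻⁶×84×625 + 9.3×10⁻⁶×84×160 + 16.9×10⁻⁶×84×220 = 1.461 mm.
Since the ends are fixed, an axial force P builds up, equal in every segment, with P · Σ Lᵢ/(AᵢEᵢ) = δ_free.
The series flexibility is Σ Lᵢ/(AᵢEᵢ) = 625/(1150×99×10³) + 160/(230×115×10³) + 220/(1300×121×10³) = 1.294×10⁻⁵ mm/N.
So P = 1.461 / 1.294×10⁻⁵ = 112.9 kN, tensile.

P ≈ 113 kN (tensile)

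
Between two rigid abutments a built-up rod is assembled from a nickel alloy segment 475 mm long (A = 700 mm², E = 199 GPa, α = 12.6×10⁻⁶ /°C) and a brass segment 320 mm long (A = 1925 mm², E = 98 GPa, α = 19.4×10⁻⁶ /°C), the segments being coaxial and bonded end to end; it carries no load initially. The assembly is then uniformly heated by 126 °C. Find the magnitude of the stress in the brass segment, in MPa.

σ ≈ 156 MPa (compressive)

Free thermal expansion of the whole bar: Σ αᵢΔT Lᵢ = 12.6×10⁻⁶×126×475 + 19.4×10⁻⁶×126×320 = 1.536 mm.
The rigid supports impose zero overall length change; the single axial force P common to all segments must satisfy P Σ Lᵢ/(AᵢEᵢ) = δ_free.
Σ Lᵢ/(AᵢEᵢ) = 475/(700×199×10³) + 320/(1925×98×10³) = 5.106×10⁻⁶ mm/N.
P = 1.536 / 5.106×10⁻⁶ = 300900 N = 300.9 kN, compressive.
σ_{brass} = P / A = 300900 / 1925 = 156.3 MPa.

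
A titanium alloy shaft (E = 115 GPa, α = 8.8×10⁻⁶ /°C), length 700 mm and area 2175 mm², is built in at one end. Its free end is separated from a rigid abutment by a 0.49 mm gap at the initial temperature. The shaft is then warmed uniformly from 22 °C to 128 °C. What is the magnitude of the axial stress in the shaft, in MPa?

σ ≈ 26.8 MPa (compressive)

Unrestrained expansion: δ_free = αΔT L = 8.8×10⁻⁶ × 106 × 700 = 0.653 mm.
The gap closes (δ_free > 0.49 mm) and the wall then resists a further 0.653 − 0.49 = 0.163 mm of expansion.
So σ = E(δ_free − g)/L = 115×10³ × 0.163/700 = 26.77 MPa.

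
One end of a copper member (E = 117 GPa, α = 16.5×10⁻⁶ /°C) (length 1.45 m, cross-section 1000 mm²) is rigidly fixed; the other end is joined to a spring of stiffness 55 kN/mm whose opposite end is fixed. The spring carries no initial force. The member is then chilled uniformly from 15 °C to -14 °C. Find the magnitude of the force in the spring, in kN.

P ≈ 22.7 kN

Free thermal contraction: δ_free = αΔT L = 16.5×10⁻⁶ × 29 × 1450 = 0.6938 mm.
Let P be the tensile force in the spring. The member extends elastically by PL/(AE) and the spring stretches by P/k; together these equal δ_free.
So P = δ_free / [L/(AE) + 1/k] = 0.6938 / [ 1450/(1000×117×10³) + 1/(55×10³) ].
P = 0.6938 / 3.057×10⁻⁵ = 22690 N.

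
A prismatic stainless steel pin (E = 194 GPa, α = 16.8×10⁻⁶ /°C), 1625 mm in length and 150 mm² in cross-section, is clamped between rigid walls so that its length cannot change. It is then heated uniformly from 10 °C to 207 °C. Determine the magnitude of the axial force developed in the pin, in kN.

Full restraint means ε = 0, so the stress is σ = EαΔT = 194×10³ × 16.8×10⁻⁶ × 197 = 642.1 MPa.
Then P = σA = 642.1 × 150 mm² = 96.31 kN, compressive.

P ≈ 96.3 kN (compressive)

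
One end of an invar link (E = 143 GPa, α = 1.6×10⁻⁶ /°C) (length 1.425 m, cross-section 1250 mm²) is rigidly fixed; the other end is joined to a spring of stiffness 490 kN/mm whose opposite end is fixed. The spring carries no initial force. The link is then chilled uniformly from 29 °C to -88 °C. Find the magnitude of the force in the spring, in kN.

P ≈ 26.6 kN

The unrestrained thermal change is αΔT L = 1.6×10⁻⁶ × 117 × 1425 = 0.2668 mm.
With a force P in the spring, the elastic change of the link is PL/(AE) and that of the spring is P/k; compatibility requires their sum to equal δ_free.
So P = δ_free / [L/(AE) + 1/k] = 0.2668 / [ 1425/(1250×143×10³) + 1/(490×10³) ].
P = 0.2668 / 1.001×10⁻⁵ = 26640 N.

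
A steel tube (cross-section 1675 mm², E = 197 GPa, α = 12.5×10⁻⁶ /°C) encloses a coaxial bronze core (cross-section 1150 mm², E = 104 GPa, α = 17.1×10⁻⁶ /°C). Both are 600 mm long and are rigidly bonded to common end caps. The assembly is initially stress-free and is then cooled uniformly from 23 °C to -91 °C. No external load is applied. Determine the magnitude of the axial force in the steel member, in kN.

P ≈ 46 kN (compressive in the steel)

Both members must finish at the same length. With the larger α, the bronze tends to over-contract; the plates restrain it, putting the bronze in tension and the steel in compression. With no external load the two internal forces are equal and opposite, magnitude P.
Equating the net (thermal + elastic) strains gives |α₁ − α₂|·ΔT = P·[1/(A₁E₁) + 1/(A₂E₂)].
|α₁ − α₂|·ΔT = 4.6×10⁻⁶ × 114 = 0.0005244.
1/(A₁E₁) + 1/(A₂E₂) = 1/(1675×197×10³) + 1/(1150×104×10³) = 1.139×10⁻⁸ N⁻¹.
So P = 0.0005244 / 1.139×10⁻⁸ = 46.03 kN.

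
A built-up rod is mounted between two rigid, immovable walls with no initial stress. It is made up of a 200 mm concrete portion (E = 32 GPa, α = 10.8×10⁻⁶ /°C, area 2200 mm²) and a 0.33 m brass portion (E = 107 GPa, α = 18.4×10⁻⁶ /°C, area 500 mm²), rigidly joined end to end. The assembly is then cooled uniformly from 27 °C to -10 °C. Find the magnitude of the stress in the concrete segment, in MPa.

σ ≈ 15.4 MPa (tensile)

Free thermal contraction of the whole bar: Σ αᵢΔT Lᵢ = 10.8×10⁻⁶×37×200 + 18.4×10⁻⁶×37×330 = 0.3046 mm.
The walls prevent any net length change, so an axial force P (same in every segment) develops. Compatibility: P · Σ Lᵢ/(AᵢEᵢ) = δ_free.
Σ Lᵢ/(AᵢEᵢ) = 200/(2200×32×10³) + 330/(500×107×10³) = 9.009×10⁻⁶ mm/N.
Hence P = δ_free / Σ(L/AE) = 0.3046/9.009×10⁻⁶ = 33.81 kN (tensile).
σ_{concrete} = P / A = 33810 / 2200 = 15.37 MPa.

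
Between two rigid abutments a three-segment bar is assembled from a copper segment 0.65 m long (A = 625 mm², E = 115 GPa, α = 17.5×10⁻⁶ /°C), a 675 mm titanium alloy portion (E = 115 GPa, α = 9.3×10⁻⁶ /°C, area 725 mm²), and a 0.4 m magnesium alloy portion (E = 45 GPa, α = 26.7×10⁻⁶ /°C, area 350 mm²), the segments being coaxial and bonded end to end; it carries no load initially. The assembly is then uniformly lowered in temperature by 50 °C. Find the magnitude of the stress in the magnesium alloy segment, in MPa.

With the walls removed the bar would change length by δ_free = Σ αᵢΔT Lᵢ = 17.5×10⁻⁶×50×650 + 9.3×10⁻⁶×50×675 + 26.7×10⁻⁶×50×400 = 1.417 mm.
The rigid supports impose zero overall length change; the single axial force P common to all segments must satisfy P Σ Lᵢ/(AᵢEᵢ) = δ_free.
Σ Lᵢ/(AᵢEᵢ) = 650/(625×115×10³) + 675/(725×115×10³) + 400/(350×45×10³) = 4.254×10⁻⁵ mm/N.
So P = 1.417 / 4.254×10⁻⁵ = 33.3 kN, tensile.
σ_{magnesium alloy} = P / A = 33300 / 350 = 95.15 MPa.

σ ≈ 95.2 MPa (tensile)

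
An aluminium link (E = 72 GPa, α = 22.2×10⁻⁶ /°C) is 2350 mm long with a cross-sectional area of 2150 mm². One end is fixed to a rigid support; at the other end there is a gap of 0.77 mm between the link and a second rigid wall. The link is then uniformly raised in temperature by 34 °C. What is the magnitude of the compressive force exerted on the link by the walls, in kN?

If the wall were absent the link would grow by αΔT L = 22.2×10⁻⁶ × 34 × 2350 = 1.774 mm.
This exceeds the 0.77 mm gap, so the wall pushes back. The portion of expansion that must be recovered elastically is δ_free − gap = 1.774 − 0.77 = 1.004 mm.
That suppressed elongation corresponds to σ = E·Δ/L = 72×10³ × 1.004/2350 = 30.75 MPa.
P = σA = 30.75 × 2150 = 66.12 kN.

P ≈ 66.1 kN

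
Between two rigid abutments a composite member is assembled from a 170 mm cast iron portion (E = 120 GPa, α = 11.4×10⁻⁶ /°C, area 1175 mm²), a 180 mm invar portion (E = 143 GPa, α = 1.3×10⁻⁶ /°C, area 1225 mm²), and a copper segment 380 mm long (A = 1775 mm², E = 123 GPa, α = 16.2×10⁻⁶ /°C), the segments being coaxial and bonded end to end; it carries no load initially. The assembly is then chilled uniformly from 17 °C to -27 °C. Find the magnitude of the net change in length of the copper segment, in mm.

|ΔL| ≈ 0.11 mm

If the supports were absent, the total length change would be Σ αᵢΔT Lᵢ = 11.4×10⁻⁶×44×170 + 1.3×10⁻⁶×44×180 + 16.2×10⁻⁶×44×380 = 0.3664 mm.
Since the ends are fixed, an axial force P builds up, equal in every segment, with P · Σ Lᵢ/(AᵢEᵢ) = δ_free.
Σ Lᵢ/(AᵢEᵢ) = 170/(1175×120×10³) + 180/(1225×143×10³) + 380/(1775×123×10³) = 3.974×10⁻⁶ mm/N.
P = 0.3664 / 3.974×10⁻⁶ = 92210 N = 92.21 kN, tensile.
For the copper segment, free thermal change = 16.2×10⁻⁶×44×380 = 0.2709 mm and elastic change from P = 92210×380/(1775×123×10³) = 0.1605 mm; these oppose, so the net change is 0.11 mm (segment shortens).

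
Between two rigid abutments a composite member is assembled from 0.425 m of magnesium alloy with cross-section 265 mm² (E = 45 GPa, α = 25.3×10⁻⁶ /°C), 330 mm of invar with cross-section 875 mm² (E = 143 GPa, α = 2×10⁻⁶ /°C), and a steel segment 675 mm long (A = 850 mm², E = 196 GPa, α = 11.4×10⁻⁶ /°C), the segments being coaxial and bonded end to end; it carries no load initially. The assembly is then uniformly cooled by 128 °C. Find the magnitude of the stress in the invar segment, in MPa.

σ ≈ 66 MPa (tensile)

Free thermal contraction of the whole bar: Σ αᵢΔT Lᵢ = 25.3×10⁻⁶×128×425 + 2×10⁻⁶×128×330 + 11.4×10⁻⁶×128×675 = 2.446 mm.
The rigid supports impose zero overall length change; the single axial force P common to all segments must satisfy P Σ Lᵢ/(AᵢEᵢ) = δ_free.
The series flexibility is Σ Lᵢ/(AᵢEᵢ) = 425/(265×45×10³) + 330/(875×143×10³) + 675/(850×196×10³) = 4.233×10⁻⁵ mm/N.
P = 2.446 / 4.233×10⁻⁵ = 57780 N = 57.78 kN, tensile.
σ_{invar} = P / A = 57780 / 875 = 66.03 MPa.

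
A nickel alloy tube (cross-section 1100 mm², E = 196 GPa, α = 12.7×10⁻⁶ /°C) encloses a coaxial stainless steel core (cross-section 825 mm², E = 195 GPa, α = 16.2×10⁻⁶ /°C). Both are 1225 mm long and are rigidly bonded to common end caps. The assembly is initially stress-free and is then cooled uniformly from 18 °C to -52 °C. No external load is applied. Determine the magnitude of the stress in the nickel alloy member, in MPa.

σ ≈ 20.5 MPa (compressive)

Equilibrium of a rigid end plate with no external load gives equal and opposite internal forces ±P in the two members. Since α_{stainless steel} > α_{nickel alloy}, cooling drives the stainless steel into tension and the nickel alloy into compression.
Equating the net (thermal + elastic) strains gives |α₁ − α₂|·ΔT = P·[1/(A₁E₁) + 1/(A₂E₂)].
|α₁ − α₂|·ΔT = 3.5×10⁻⁶ × 70 = 0.000245.
1/(A₁E₁) + 1/(A₂E₂) = 1/(1100×196×10³) + 1/(825×195×10³) = 1.085×10⁻⁸ N⁻¹.
P = 0.000245 / 1.085×10⁻⁸ = 22570 N = 22.57 kN.
σ_{nickel alloy} = P/A₁ = 22570/1100 = 20.52 MPa, compressive.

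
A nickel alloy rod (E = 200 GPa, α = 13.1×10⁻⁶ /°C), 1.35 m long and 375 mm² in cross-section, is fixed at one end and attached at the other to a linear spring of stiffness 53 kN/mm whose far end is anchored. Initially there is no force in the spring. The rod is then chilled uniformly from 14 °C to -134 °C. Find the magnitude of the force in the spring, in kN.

If the spring were absent the rod would shorten by αΔT L = 13.1×10⁻⁶ × 148 × 1350 = 2.617 mm.
Let P be the tensile force in the spring. The rod extends elastically by PL/(AE) and the spring stretches by P/k; together these equal δ_free.
So P = δ_free / [L/(AE) + 1/k] = 2.617 / [ 1350/(375×200×10³) + 1/(53×10³) ].
P = 2.617 / 3.687×10⁻⁵ = 70990 N.

P ≈ 71 kN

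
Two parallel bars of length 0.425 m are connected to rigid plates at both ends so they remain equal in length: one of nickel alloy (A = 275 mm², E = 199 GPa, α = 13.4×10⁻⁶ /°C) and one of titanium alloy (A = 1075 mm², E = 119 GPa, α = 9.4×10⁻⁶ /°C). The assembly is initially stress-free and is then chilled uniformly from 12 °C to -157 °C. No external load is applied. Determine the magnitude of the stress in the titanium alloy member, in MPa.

σ ≈ 24.1 MPa (compressive)

The nickel alloy has the larger α, so on cooling it would change length more than the titanium alloy if both were free. The rigid plates force a common final length, so the nickel alloy is put into tension and the titanium alloy into compression, with equal and opposite forces P (no external load).
Equating the net (thermal + elastic) strains gives |α₁ − α₂|·ΔT = P·[1/(A₁E₁) + 1/(A₂E₂)].
|α₁ − α₂|·ΔT = 4×10⁻⁶ × 169 = 0.000676.
1/(A₁E₁) + 1/(A₂E₂) = 1/(275×199×10³) + 1/(1075×119×10³) = 2.609×10⁻⁸ N⁻¹.
P = 0.000676 / 2.609×10⁻⁸ = 25910 N = 25.91 kN.
σ_{titanium alloy} = P/A₂ = 25910/1075 = 24.1 MPa, compressive.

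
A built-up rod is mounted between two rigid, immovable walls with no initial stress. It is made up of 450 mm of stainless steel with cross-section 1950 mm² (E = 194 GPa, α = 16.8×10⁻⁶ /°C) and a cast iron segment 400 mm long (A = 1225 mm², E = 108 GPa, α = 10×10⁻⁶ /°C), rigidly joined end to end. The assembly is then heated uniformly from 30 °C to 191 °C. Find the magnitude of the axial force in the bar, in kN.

P ≈ 442 kN (compressive)

If the supports were absent, the total length change would be Σ αᵢΔT Lᵢ = 16.8×10⁻⁶×161×450 + 10×10⁻⁶×161×400 = 1.861 mm.
The walls prevent any net length change, so an axial force P (same in every segment) develops. Compatibility: P · Σ Lᵢ/(AᵢEᵢ) = δ_free.
The series flexibility is Σ Lᵢ/(AᵢEᵢ) = 450/(1950×194×10³) + 400/(1225×108×10³) = 4.213×10⁻⁶ mm/N.
So P = 1.861 / 4.213×10⁻⁶ = 441.8 kN, compressive.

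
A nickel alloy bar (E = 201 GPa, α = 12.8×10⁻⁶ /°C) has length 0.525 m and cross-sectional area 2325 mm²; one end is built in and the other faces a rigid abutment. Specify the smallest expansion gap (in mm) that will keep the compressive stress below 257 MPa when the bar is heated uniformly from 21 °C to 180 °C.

g ≈ 0.397 mm

Free expansion if unrestrained: δ_free = αΔT L = 12.8×10⁻⁶ × 159 × 525 = 1.068 mm.
A stress of 257 MPa corresponds to the wall pushing the bar back by σL/E = 257×525/(201×10³) = 0.6713 mm.
The gap must absorb the remainder: g_min = 1.068 − 0.6713 = 0.3972 mm.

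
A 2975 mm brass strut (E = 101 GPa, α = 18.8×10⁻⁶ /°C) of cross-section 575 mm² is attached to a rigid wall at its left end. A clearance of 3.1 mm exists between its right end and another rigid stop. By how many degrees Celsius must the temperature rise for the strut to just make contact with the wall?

Contact occurs when the free expansion equals the gap: αΔT L = 3.1 mm.
So ΔT = g/(αL) = 3.1/(18.8×10⁻⁶ × 2975) = 55.43 °C.

ΔT ≈ 55.4 °C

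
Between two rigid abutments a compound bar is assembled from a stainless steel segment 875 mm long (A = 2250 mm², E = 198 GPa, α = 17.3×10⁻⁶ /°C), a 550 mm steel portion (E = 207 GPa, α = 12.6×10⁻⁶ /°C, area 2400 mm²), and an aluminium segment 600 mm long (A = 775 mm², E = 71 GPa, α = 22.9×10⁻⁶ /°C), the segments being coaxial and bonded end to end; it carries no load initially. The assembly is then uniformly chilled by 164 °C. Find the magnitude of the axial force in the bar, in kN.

Free thermal contraction of the whole bar: Σ αᵢΔT Lᵢ = 17.3×10⁻⁶×164×875 + 12.6×10⁻⁶×164×550 + 22.9×10⁻⁶×164×600 = 5.872 mm.
Since the ends are fixed, an axial force P builds up, equal in every segment, with P · Σ Lᵢ/(AᵢEᵢ) = δ_free.
The series flexibility is Σ Lᵢ/(AᵢEᵢ) = 875/(2250×198×10³) + 550/(2400×207×10³) + 600/(775×71×10³) = 1.398×10⁻⁵ mm/N.
P = 5.872 / 1.398×10⁻⁵ = 420200 N = 420.2 kN, tensile.

P ≈ 420 kN (tensile)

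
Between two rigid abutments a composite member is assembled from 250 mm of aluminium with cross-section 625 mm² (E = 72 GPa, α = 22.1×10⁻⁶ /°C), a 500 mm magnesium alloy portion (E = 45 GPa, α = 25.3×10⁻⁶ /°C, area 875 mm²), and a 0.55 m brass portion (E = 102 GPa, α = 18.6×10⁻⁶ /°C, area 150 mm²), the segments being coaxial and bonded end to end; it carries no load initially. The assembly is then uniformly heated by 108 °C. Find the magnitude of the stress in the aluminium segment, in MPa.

σ ≈ 90.6 MPa (compressive)

Free thermal expansion of the whole bar: Σ αᵢΔT Lᵢ = 22.1×10⁻⁶×108×250 + 25.3×10⁻⁶×108×500 + 18.6×10⁻⁶×108×550 = 3.068 mm.
Since the ends are fixed, an axial force P builds up, equal in every segment, with P · Σ Lᵢ/(AᵢEᵢ) = δ_free.
The series flexibility is Σ Lᵢ/(AᵢEᵢ) = 250/(625×72×10³) + 500/(875×45×10³) + 550/(150×102×10³) = 5.42×10⁻⁵ mm/N.
So P = 3.068 / 5.42×10⁻⁵ = 56.6 kN, compressive.
σ_{aluminium} = P / A = 56600 / 625 = 90.56 MPa.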